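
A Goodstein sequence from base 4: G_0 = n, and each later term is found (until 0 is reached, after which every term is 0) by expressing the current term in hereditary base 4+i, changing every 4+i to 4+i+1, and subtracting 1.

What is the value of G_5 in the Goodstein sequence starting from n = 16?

G_0=16  [base 4] 4^2  →[4↦5]→  5^2 = 25  −1 ⇒ G_1=24
G_1=24  [base 5] 4·5 + 4  →[5↦6]→  4·6 + 4 = 28  −1 ⇒ G_2=27
G_2=27  [base 6] 4·6 + 3  →[6↦7]→  4·7 + 3 = 31  −1 ⇒ G_3=30
G_3=30  [base 7] 4·7 + 2  →[7↦8]→  4·8 + 2 = 34  −1 ⇒ G_4=33
G_4=33  [base 8] 4·8 + 1  →[8↦9]→  4·9 + 1 = 37  −1 ⇒ G_5=36
G_5=36  [base 9] 4·9  →[9↦10]→  4·10 = 40  −1 ⇒ G_6=39

36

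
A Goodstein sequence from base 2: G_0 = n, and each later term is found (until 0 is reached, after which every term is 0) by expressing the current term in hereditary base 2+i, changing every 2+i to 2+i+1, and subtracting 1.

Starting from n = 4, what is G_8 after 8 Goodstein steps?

base 2: 4 = 2^2; at 3: 3^3 = 27; next = 26
base 3: 26 = 2·3^2 + 2·3 + 2; at 4: 2·4^2 + 2·4 + 2 = 42; next = 41
base 4: 41 = 2·4^2 + 2·4 + 1; at 5: 2·5^2 + 2·5 + 1 = 61; next = 60
base 5: 60 = 2·5^2 + 2·5; at 6: 2·6^2 + 2·6 = 84; next = 83
base 6: 83 = 2·6^2 + 6 + 5; at 7: 2·7^2 + 7 + 5 = 110; next = 109
base 7: 109 = 2·7^2 + 7 + 4; at 8: 2·8^2 + 8 + 4 = 140; next = 139
base 8: 139 = 2·8^2 + 8 + 3; at 9: 2·9^2 + 9 + 3 = 174; next = 173
base 9: 173 = 2·9^2 + 9 + 2; at 10: 2·10^2 + 10 + 2 = 212; next = 211

211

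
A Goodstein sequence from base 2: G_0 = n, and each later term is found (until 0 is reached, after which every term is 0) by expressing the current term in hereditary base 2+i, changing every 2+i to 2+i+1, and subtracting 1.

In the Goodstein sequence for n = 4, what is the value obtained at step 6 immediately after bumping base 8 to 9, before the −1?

174

G_0=4  [base 2] 2^2  →[2↦3]→  3^3 = 27  −1 ⇒ G_1=26
G_1=26  [base 3] 2·3^2 + 2·3 + 2  →[3↦4]→  2·4^2 + 2·4 + 2 = 42  −1 ⇒ G_2=41
G_2=41  [base 4] 2·4^2 + 2·4 + 1  →[4↦5]→  2·5^2 + 2·5 + 1 = 61  −1 ⇒ G_3=60
G_3=60  [base 5] 2·5^2 + 2·5  →[5↦6]→  2·6^2 + 2·6 = 84  −1 ⇒ G_4=83
G_4=83  [base 6] 2·6^2 + 6 + 5  →[6↦7]→  2·7^2 + 7 + 5 = 110  −1 ⇒ G_5=109
G_5=109  [base 7] 2·7^2 + 7 + 4  →[7↦8]→  2·8^2 + 8 + 4 = 140  −1 ⇒ G_6=139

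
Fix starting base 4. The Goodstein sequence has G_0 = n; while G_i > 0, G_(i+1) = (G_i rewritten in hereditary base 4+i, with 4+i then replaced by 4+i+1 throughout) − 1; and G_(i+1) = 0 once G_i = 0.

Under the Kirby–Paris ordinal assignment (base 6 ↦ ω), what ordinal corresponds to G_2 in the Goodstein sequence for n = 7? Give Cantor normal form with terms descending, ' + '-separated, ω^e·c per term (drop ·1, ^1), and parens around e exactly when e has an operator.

ω + 1

7 —HB4→ 4 + 3 —bump→ 5 + 3 = 8 —(−1)→ 7
7 —HB5→ 5 + 2 —bump→ 6 + 2 = 8 —(−1)→ 7
7 —HB6→ 6 + 1 —bump→ 7 + 1 = 8 —(−1)→ 7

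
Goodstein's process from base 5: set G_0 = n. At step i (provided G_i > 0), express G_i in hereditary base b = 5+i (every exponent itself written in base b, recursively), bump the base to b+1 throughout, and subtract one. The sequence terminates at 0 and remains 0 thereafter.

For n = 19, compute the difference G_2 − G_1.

i=0: 19 = 3·5 + 4 (b=5); 5→6: 3·6 + 4 = 22; 22−1 = 21
i=1: 21 = 3·6 + 3 (b=6); 6→7: 3·7 + 3 = 24; 24−1 = 23

2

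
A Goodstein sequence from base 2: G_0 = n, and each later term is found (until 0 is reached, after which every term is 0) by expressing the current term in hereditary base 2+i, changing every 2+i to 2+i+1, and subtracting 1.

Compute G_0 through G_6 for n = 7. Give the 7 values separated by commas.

G_0 = 7. HB_2(7) = 2^2 + 2 + 1. Bump = 31. G_1 = 30.
G_1 = 30. HB_3(30) = 3^3 + 3. Bump = 260. G_2 = 259.
G_2 = 259. HB_4(259) = 4^4 + 3. Bump = 3128. G_3 = 3127.
G_3 = 3127. HB_5(3127) = 5^5 + 2. Bump = 46658. G_4 = 46657.
G_4 = 46657. HB_6(46657) = 6^6 + 1. Bump = 823544. G_5 = 823543.
G_5 = 823543. HB_7(823543) = 7^7. Bump = 16777216. G_6 = 16777215.

7, 30, 259, 3127, 46657, 823543, 16777215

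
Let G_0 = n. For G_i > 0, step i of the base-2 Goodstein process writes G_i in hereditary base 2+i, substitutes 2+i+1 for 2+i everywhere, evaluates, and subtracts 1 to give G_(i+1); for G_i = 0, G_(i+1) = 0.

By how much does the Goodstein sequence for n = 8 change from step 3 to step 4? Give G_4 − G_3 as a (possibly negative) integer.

i=0: 8 = 2^(2 + 1) (b=2); 2→3: 3^(3 + 1) = 81; 81−1 = 80
i=1: 80 = 2·3^3 + 2·3^2 + 2·3 + 2 (b=3); 3→4: 2·4^4 + 2·4^2 + 2·4 + 2 = 554; 554−1 = 553
i=2: 553 = 2·4^4 + 2·4^2 + 2·4 + 1 (b=4); 4→5: 2·5^5 + 2·5^2 + 2·5 + 1 = 6311; 6311−1 = 6310
i=3: 6310 = 2·5^5 + 2·5^2 + 2·5 (b=5); 5→6: 2·6^6 + 2·6^2 + 2·6 = 93396; 93396−1 = 93395

87085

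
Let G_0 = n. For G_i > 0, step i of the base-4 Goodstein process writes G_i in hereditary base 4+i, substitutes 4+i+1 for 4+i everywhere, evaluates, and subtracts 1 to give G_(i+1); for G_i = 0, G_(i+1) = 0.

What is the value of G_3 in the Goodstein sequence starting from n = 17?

base 4: 17 = 4^2 + 1; at 5: 5^2 + 1 = 26; next = 25
base 5: 25 = 5^2; at 6: 6^2 = 36; next = 35
base 6: 35 = 5·6 + 5; at 7: 5·7 + 5 = 40; next = 39
base 7: 39 = 5·7 + 4; at 8: 5·8 + 4 = 44; next = 43

39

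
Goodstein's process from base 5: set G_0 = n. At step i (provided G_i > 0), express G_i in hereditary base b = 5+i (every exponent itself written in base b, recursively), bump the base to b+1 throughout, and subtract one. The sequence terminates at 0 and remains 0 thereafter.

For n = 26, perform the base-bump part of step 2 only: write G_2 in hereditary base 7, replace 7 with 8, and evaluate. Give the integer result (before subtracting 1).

54

i=0: 26 = 5^2 + 1 (b=5); 5→6: 6^2 + 1 = 37; 37−1 = 36
i=1: 36 = 6^2 (b=6); 6→7: 7^2 = 49; 49−1 = 48
i=2: 48 = 6·7 + 6 (b=7); 7→8: 6·8 + 6 = 54; 54−1 = 53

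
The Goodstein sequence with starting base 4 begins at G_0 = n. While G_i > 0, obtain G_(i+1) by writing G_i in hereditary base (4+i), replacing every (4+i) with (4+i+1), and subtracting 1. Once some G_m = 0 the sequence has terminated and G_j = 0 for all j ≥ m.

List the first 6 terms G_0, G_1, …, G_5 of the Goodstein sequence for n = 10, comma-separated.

[0] 10 ≡ 2·4 + 2 (base 4). Lift 5: 12. −1: 11.
[1] 11 ≡ 2·5 + 1 (base 5). Lift 6: 13. −1: 12.
[2] 12 ≡ 2·6 (base 6). Lift 7: 14. −1: 13.
[3] 13 ≡ 7 + 6 (base 7). Lift 8: 14. −1: 13.
[4] 13 ≡ 8 + 5 (base 8). Lift 9: 14. −1: 13.

10, 11, 12, 13, 13, 13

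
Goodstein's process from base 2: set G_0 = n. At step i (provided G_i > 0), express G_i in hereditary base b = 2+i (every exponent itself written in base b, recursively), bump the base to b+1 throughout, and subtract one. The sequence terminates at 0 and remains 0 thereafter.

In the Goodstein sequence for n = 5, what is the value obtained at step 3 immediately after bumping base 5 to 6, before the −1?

G_0=5  [base 2] 2^2 + 1  →[2↦3]→  3^3 + 1 = 28  −1 ⇒ G_1=27
G_1=27  [base 3] 3^3  →[3↦4]→  4^4 = 256  −1 ⇒ G_2=255
G_2=255  [base 4] 3·4^3 + 3·4^2 + 3·4 + 3  →[4↦5]→  3·5^3 + 3·5^2 + 3·5 + 3 = 468  −1 ⇒ G_3=467
G_3=467  [base 5] 3·5^3 + 3·5^2 + 3·5 + 2  →[5↦6]→  3·6^3 + 3·6^2 + 3·6 + 2 = 776  −1 ⇒ G_4=775

776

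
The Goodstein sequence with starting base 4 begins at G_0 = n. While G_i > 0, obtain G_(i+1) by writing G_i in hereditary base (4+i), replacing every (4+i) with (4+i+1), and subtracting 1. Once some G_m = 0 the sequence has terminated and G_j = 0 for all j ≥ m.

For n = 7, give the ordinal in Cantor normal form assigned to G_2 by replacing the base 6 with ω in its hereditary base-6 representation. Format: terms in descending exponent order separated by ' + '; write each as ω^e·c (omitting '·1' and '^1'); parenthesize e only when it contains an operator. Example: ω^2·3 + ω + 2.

step 0: 7 = 4 + 3; sub 5 for 4: 5 + 3; = 8; G_1 = 8−1 = 7
step 1: 7 = 5 + 2; sub 6 for 5: 6 + 2; = 8; G_2 = 8−1 = 7
step 2: 7 = 6 + 1; sub 7 for 6: 7 + 1; = 8; G_3 = 8−1 = 7

ω + 1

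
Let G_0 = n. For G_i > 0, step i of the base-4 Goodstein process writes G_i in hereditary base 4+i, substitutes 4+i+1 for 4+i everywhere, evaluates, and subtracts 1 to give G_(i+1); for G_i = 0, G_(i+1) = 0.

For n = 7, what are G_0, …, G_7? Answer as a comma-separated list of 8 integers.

i=0: 7 = 4 + 3 (b=4); 4→5: 5 + 3 = 8; 8−1 = 7
i=1: 7 = 5 + 2 (b=5); 5→6: 6 + 2 = 8; 8−1 = 7
i=2: 7 = 6 + 1 (b=6); 6→7: 7 + 1 = 8; 8−1 = 7
i=3: 7 = 7 (b=7); 7→8: 8 = 8; 8−1 = 7
i=4: 7 = 7 (b=8); 8→9: 7 = 7; 7−1 = 6
i=5: 6 = 6 (b=9); 9→10: 6 = 6; 6−1 = 5
i=6: 5 = 5 (b=10); 10→11: 5 = 5; 5−1 = 4

7, 7, 7, 7, 7, 6, 5, 4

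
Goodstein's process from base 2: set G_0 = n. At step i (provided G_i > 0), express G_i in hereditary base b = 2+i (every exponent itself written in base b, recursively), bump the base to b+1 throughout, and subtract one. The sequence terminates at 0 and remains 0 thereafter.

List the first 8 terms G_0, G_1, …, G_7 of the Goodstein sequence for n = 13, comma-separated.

13, 108, 1279, 16092, 280711, 5765998, 134219479, 3486786855

(0) 13|_2 = 2^(2 + 1) + 2^2 + 1 ↦ 3^(3 + 1) + 3^3 + 1|_3 = 109 ⇒ 108
(1) 108|_3 = 3^(3 + 1) + 3^3 ↦ 4^(4 + 1) + 4^4|_4 = 1280 ⇒ 1279
(2) 1279|_4 = 4^(4 + 1) + 3·4^3 + 3·4^2 + 3·4 + 3 ↦ 5^(5 + 1) + 3·5^3 + 3·5^2 + 3·5 + 3|_5 = 16093 ⇒ 16092
(3) 16092|_5 = 5^(5 + 1) + 3·5^3 + 3·5^2 + 3·5 + 2 ↦ 6^(6 + 1) + 3·6^3 + 3·6^2 + 3·6 + 2|_6 = 280712 ⇒ 280711
(4) 280711|_6 = 6^(6 + 1) + 3·6^3 + 3·6^2 + 3·6 + 1 ↦ 7^(7 + 1) + 3·7^3 + 3·7^2 + 3·7 + 1|_7 = 5765999 ⇒ 5765998
(5) 5765998|_7 = 7^(7 + 1) + 3·7^3 + 3·7^2 + 3·7 ↦ 8^(8 + 1) + 3·8^3 + 3·8^2 + 3·8|_8 = 134219480 ⇒ 134219479
(6) 134219479|_8 = 8^(8 + 1) + 3·8^3 + 3·8^2 + 2·8 + 7 ↦ 9^(9 + 1) + 3·9^3 + 3·9^2 + 2·9 + 7|_9 = 3486786856 ⇒ 3486786855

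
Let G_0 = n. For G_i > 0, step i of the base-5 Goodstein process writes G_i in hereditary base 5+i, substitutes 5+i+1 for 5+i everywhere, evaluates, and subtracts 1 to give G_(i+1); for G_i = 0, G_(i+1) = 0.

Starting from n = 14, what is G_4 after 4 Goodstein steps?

18

14 —HB5→ 2·5 + 4 —bump→ 2·6 + 4 = 16 —(−1)→ 15
15 —HB6→ 2·6 + 3 —bump→ 2·7 + 3 = 17 —(−1)→ 16
16 —HB7→ 2·7 + 2 —bump→ 2·8 + 2 = 18 —(−1)→ 17
17 —HB8→ 2·8 + 1 —bump→ 2·9 + 1 = 19 —(−1)→ 18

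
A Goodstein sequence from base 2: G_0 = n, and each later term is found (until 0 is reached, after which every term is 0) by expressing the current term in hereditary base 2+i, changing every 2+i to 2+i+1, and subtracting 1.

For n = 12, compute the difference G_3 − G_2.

base 2: 12 = 2^(2 + 1) + 2^2; at 3: 3^(3 + 1) + 3^3 = 108; next = 107
base 3: 107 = 3^(3 + 1) + 2·3^2 + 2·3 + 2; at 4: 4^(4 + 1) + 2·4^2 + 2·4 + 2 = 1066; next = 1065
base 4: 1065 = 4^(4 + 1) + 2·4^2 + 2·4 + 1; at 5: 5^(5 + 1) + 2·5^2 + 2·5 + 1 = 15686; next = 15685

14620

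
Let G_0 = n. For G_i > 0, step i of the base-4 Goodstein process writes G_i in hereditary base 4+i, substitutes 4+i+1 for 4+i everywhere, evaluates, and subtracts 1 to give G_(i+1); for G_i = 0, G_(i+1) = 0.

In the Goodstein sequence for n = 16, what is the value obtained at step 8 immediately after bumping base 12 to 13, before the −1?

[0] 16 ≡ 4^2 (base 4). Lift 5: 25. −1: 24.
[1] 24 ≡ 4·5 + 4 (base 5). Lift 6: 28. −1: 27.
[2] 27 ≡ 4·6 + 3 (base 6). Lift 7: 31. −1: 30.
[3] 30 ≡ 4·7 + 2 (base 7). Lift 8: 34. −1: 33.
[4] 33 ≡ 4·8 + 1 (base 8). Lift 9: 37. −1: 36.
[5] 36 ≡ 4·9 (base 9). Lift 10: 40. −1: 39.
[6] 39 ≡ 3·10 + 9 (base 10). Lift 11: 42. −1: 41.
[7] 41 ≡ 3·11 + 8 (base 11). Lift 12: 44. −1: 43.

46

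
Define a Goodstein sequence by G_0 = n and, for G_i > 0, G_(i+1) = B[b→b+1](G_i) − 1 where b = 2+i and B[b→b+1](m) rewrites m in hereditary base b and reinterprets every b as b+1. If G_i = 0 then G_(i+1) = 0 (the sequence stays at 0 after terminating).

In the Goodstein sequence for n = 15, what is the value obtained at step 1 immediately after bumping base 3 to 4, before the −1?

1284

step 0: 15 = 2^(2 + 1) + 2^2 + 2 + 1; sub 3 for 2: 3^(3 + 1) + 3^3 + 3 + 1; = 112; G_1 = 112−1 = 111
step 1: 111 = 3^(3 + 1) + 3^3 + 3; sub 4 for 3: 4^(4 + 1) + 4^4 + 4; = 1284; G_2 = 1284−1 = 1283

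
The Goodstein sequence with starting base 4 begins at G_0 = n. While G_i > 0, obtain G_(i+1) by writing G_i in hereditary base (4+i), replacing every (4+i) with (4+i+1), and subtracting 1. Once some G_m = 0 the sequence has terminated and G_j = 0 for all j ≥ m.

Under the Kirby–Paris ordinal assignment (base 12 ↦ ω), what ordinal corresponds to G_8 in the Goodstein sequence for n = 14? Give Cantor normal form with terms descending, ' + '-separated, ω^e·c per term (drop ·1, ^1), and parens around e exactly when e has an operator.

ω·2 + 1

G_0=14  [base 4] 3·4 + 2  →[4↦5]→  3·5 + 2 = 17  −1 ⇒ G_1=16
G_1=16  [base 5] 3·5 + 1  →[5↦6]→  3·6 + 1 = 19  −1 ⇒ G_2=18
G_2=18  [base 6] 3·6  →[6↦7]→  3·7 = 21  −1 ⇒ G_3=20
G_3=20  [base 7] 2·7 + 6  →[7↦8]→  2·8 + 6 = 22  −1 ⇒ G_4=21
G_4=21  [base 8] 2·8 + 5  →[8↦9]→  2·9 + 5 = 23  −1 ⇒ G_5=22
G_5=22  [base 9] 2·9 + 4  →[9↦10]→  2·10 + 4 = 24  −1 ⇒ G_6=23
G_6=23  [base 10] 2·10 + 3  →[10↦11]→  2·11 + 3 = 25  −1 ⇒ G_7=24
G_7=24  [base 11] 2·11 + 2  →[11↦12]→  2·12 + 2 = 26  −1 ⇒ G_8=25
G_8=25  [base 12] 2·12 + 1  →[12↦13]→  2·13 + 1 = 27  −1 ⇒ G_9=26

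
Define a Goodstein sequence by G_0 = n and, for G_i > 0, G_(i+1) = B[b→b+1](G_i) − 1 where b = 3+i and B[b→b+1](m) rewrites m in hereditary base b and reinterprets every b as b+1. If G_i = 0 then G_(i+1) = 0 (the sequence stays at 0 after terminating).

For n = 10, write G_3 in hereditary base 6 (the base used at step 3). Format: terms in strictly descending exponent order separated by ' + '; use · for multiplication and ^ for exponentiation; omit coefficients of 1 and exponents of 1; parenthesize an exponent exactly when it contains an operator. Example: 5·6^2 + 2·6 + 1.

10 —HB3→ 3^2 + 1 —bump→ 4^2 + 1 = 17 —(−1)→ 16
16 —HB4→ 4^2 —bump→ 5^2 = 25 —(−1)→ 24
24 —HB5→ 4·5 + 4 —bump→ 4·6 + 4 = 28 —(−1)→ 27
27 —HB6→ 4·6 + 3 —bump→ 4·7 + 3 = 31 —(−1)→ 30

4·6 + 3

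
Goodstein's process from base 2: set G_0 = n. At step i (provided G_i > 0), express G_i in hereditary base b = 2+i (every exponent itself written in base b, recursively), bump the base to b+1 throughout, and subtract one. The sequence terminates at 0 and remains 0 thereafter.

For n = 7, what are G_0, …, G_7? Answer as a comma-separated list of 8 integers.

(0) 7|_2 = 2^2 + 2 + 1 ↦ 3^3 + 3 + 1|_3 = 31 ⇒ 30
(1) 30|_3 = 3^3 + 3 ↦ 4^4 + 4|_4 = 260 ⇒ 259
(2) 259|_4 = 4^4 + 3 ↦ 5^5 + 3|_5 = 3128 ⇒ 3127
(3) 3127|_5 = 5^5 + 2 ↦ 6^6 + 2|_6 = 46658 ⇒ 46657
(4) 46657|_6 = 6^6 + 1 ↦ 7^7 + 1|_7 = 823544 ⇒ 823543
(5) 823543|_7 = 7^7 ↦ 8^8|_8 = 16777216 ⇒ 16777215
(6) 16777215|_8 = 7·8^7 + 7·8^6 + 7·8^5 + 7·8^4 + 7·8^3 + 7·8^2 + 7·8 + 7 ↦ 7·9^7 + 7·9^6 + 7·9^5 + 7·9^4 + 7·9^3 + 7·9^2 + 7·9 + 7|_9 = 37665880 ⇒ 37665879

7, 30, 259, 3127, 46657, 823543, 16777215, 37665879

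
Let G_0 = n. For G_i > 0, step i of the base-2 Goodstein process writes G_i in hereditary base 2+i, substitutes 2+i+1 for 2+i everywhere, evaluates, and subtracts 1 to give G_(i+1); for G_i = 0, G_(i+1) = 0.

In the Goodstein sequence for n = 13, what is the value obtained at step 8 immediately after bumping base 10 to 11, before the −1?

G_0 = 13. HB_2(13) = 2^(2 + 1) + 2^2 + 1. Bump = 109. G_1 = 108.
G_1 = 108. HB_3(108) = 3^(3 + 1) + 3^3. Bump = 1280. G_2 = 1279.
G_2 = 1279. HB_4(1279) = 4^(4 + 1) + 3·4^3 + 3·4^2 + 3·4 + 3. Bump = 16093. G_3 = 16092.
G_3 = 16092. HB_5(16092) = 5^(5 + 1) + 3·5^3 + 3·5^2 + 3·5 + 2. Bump = 280712. G_4 = 280711.
G_4 = 280711. HB_6(280711) = 6^(6 + 1) + 3·6^3 + 3·6^2 + 3·6 + 1. Bump = 5765999. G_5 = 5765998.
G_5 = 5765998. HB_7(5765998) = 7^(7 + 1) + 3·7^3 + 3·7^2 + 3·7. Bump = 134219480. G_6 = 134219479.
G_6 = 134219479. HB_8(134219479) = 8^(8 + 1) + 3·8^3 + 3·8^2 + 2·8 + 7. Bump = 3486786856. G_7 = 3486786855.
G_7 = 3486786855. HB_9(3486786855) = 9^(9 + 1) + 3·9^3 + 3·9^2 + 2·9 + 6. Bump = 100000003326. G_8 = 100000003325.
G_8 = 100000003325. HB_10(100000003325) = 10^(10 + 1) + 3·10^3 + 3·10^2 + 2·10 + 5. Bump = 3138428381104. G_9 = 3138428381103.

3138428381104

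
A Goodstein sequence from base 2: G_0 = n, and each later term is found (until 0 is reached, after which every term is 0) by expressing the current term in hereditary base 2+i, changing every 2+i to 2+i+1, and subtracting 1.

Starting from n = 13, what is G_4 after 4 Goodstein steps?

step 0: 13 = 2^(2 + 1) + 2^2 + 1; sub 3 for 2: 3^(3 + 1) + 3^3 + 1; = 109; G_1 = 109−1 = 108
step 1: 108 = 3^(3 + 1) + 3^3; sub 4 for 3: 4^(4 + 1) + 4^4; = 1280; G_2 = 1280−1 = 1279
step 2: 1279 = 4^(4 + 1) + 3·4^3 + 3·4^2 + 3·4 + 3; sub 5 for 4: 5^(5 + 1) + 3·5^3 + 3·5^2 + 3·5 + 3; = 16093; G_3 = 16093−1 = 16092
step 3: 16092 = 5^(5 + 1) + 3·5^3 + 3·5^2 + 3·5 + 2; sub 6 for 5: 6^(6 + 1) + 3·6^3 + 3·6^2 + 3·6 + 2; = 280712; G_4 = 280712−1 = 280711
step 4: 280711 = 6^(6 + 1) + 3·6^3 + 3·6^2 + 3·6 + 1; sub 7 for 6: 7^(7 + 1) + 3·7^3 + 3·7^2 + 3·7 + 1; = 5765999; G_5 = 5765999−1 = 5765998

280711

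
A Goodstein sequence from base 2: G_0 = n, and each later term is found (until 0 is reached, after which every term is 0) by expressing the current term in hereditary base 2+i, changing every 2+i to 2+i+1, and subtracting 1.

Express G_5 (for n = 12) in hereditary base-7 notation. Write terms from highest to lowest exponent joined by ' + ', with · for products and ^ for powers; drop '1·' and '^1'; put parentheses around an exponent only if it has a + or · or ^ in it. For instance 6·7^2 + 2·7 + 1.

7^(7 + 1) + 2·7^2 + 7 + 4

base 2: 12 = 2^(2 + 1) + 2^2; at 3: 3^(3 + 1) + 3^3 = 108; next = 107
base 3: 107 = 3^(3 + 1) + 2·3^2 + 2·3 + 2; at 4: 4^(4 + 1) + 2·4^2 + 2·4 + 2 = 1066; next = 1065
base 4: 1065 = 4^(4 + 1) + 2·4^2 + 2·4 + 1; at 5: 5^(5 + 1) + 2·5^2 + 2·5 + 1 = 15686; next = 15685
base 5: 15685 = 5^(5 + 1) + 2·5^2 + 2·5; at 6: 6^(6 + 1) + 2·6^2 + 2·6 = 280020; next = 280019
base 6: 280019 = 6^(6 + 1) + 2·6^2 + 6 + 5; at 7: 7^(7 + 1) + 2·7^2 + 7 + 5 = 5764911; next = 5764910
base 7: 5764910 = 7^(7 + 1) + 2·7^2 + 7 + 4; at 8: 8^(8 + 1) + 2·8^2 + 8 + 4 = 134217868; next = 134217867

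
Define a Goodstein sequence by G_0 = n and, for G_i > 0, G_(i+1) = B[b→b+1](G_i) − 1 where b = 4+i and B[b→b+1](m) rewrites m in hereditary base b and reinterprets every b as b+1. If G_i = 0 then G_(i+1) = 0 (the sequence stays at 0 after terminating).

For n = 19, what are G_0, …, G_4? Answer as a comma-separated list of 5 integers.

step 0: 19 = 4^2 + 3; sub 5 for 4: 5^2 + 3; = 28; G_1 = 28−1 = 27
step 1: 27 = 5^2 + 2; sub 6 for 5: 6^2 + 2; = 38; G_2 = 38−1 = 37
step 2: 37 = 6^2 + 1; sub 7 for 6: 7^2 + 1; = 50; G_3 = 50−1 = 49
step 3: 49 = 7^2; sub 8 for 7: 8^2; = 64; G_4 = 64−1 = 63

19, 27, 37, 49, 63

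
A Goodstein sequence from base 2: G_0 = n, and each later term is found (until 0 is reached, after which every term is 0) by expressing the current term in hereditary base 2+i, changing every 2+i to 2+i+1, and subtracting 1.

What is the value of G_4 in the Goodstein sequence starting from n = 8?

93395

(0) 8|_2 = 2^(2 + 1) ↦ 3^(3 + 1)|_3 = 81 ⇒ 80
(1) 80|_3 = 2·3^3 + 2·3^2 + 2·3 + 2 ↦ 2·4^4 + 2·4^2 + 2·4 + 2|_4 = 554 ⇒ 553
(2) 553|_4 = 2·4^4 + 2·4^2 + 2·4 + 1 ↦ 2·5^5 + 2·5^2 + 2·5 + 1|_5 = 6311 ⇒ 6310
(3) 6310|_5 = 2·5^5 + 2·5^2 + 2·5 ↦ 2·6^6 + 2·6^2 + 2·6|_6 = 93396 ⇒ 93395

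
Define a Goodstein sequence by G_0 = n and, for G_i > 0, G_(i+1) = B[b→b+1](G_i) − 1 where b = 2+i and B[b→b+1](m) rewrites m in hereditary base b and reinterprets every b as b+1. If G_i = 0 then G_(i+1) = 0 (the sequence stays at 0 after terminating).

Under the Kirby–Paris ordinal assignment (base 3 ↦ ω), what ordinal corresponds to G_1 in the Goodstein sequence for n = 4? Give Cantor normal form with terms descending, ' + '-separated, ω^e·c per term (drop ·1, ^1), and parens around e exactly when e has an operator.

4 —HB2→ 2^2 —bump→ 3^3 = 27 —(−1)→ 26
26 —HB3→ 2·3^2 + 2·3 + 2 —bump→ 2·4^2 + 2·4 + 2 = 42 —(−1)→ 41

ω^2·2 + ω·2 + 2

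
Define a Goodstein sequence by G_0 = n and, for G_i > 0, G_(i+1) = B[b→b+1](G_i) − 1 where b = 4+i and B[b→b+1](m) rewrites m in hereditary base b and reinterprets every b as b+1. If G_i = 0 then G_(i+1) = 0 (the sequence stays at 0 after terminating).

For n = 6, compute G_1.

base 4: 6 = 4 + 2; at 5: 5 + 2 = 7; next = 6
base 5: 6 = 5 + 1; at 6: 6 + 1 = 7; next = 6

6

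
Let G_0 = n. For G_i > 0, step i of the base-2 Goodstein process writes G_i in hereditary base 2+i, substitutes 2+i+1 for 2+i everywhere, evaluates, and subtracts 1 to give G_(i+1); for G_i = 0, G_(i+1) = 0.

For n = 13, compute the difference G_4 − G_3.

i=0: 13 = 2^(2 + 1) + 2^2 + 1 (b=2); 2→3: 3^(3 + 1) + 3^3 + 1 = 109; 109−1 = 108
i=1: 108 = 3^(3 + 1) + 3^3 (b=3); 3→4: 4^(4 + 1) + 4^4 = 1280; 1280−1 = 1279
i=2: 1279 = 4^(4 + 1) + 3·4^3 + 3·4^2 + 3·4 + 3 (b=4); 4→5: 5^(5 + 1) + 3·5^3 + 3·5^2 + 3·5 + 3 = 16093; 16093−1 = 16092
i=3: 16092 = 5^(5 + 1) + 3·5^3 + 3·5^2 + 3·5 + 2 (b=5); 5→6: 6^(6 + 1) + 3·6^3 + 3·6^2 + 3·6 + 2 = 280712; 280712−1 = 280711

264619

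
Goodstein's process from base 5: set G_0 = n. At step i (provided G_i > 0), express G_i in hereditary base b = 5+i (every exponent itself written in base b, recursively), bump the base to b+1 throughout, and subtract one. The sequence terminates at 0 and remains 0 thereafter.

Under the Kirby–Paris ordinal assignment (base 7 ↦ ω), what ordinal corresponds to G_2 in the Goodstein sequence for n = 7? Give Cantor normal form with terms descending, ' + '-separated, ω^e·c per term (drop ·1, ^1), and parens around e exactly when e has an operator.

ω

G_0 = 7. HB_5(7) = 5 + 2. Bump = 8. G_1 = 7.
G_1 = 7. HB_6(7) = 6 + 1. Bump = 8. G_2 = 7.
G_2 = 7. HB_7(7) = 7. Bump = 8. G_3 = 7.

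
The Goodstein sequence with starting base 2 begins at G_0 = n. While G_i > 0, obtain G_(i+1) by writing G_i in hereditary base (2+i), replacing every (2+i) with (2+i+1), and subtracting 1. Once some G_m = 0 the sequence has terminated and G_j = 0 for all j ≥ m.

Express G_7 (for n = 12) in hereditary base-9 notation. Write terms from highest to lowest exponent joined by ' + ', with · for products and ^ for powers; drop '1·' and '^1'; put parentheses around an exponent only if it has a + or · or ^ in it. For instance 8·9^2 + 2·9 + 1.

9^(9 + 1) + 2·9^2 + 9 + 2

G_0=12  [base 2] 2^(2 + 1) + 2^2  →[2↦3]→  3^(3 + 1) + 3^3 = 108  −1 ⇒ G_1=107
G_1=107  [base 3] 3^(3 + 1) + 2·3^2 + 2·3 + 2  →[3↦4]→  4^(4 + 1) + 2·4^2 + 2·4 + 2 = 1066  −1 ⇒ G_2=1065
G_2=1065  [base 4] 4^(4 + 1) + 2·4^2 + 2·4 + 1  →[4↦5]→  5^(5 + 1) + 2·5^2 + 2·5 + 1 = 15686  −1 ⇒ G_3=15685
G_3=15685  [base 5] 5^(5 + 1) + 2·5^2 + 2·5  →[5↦6]→  6^(6 + 1) + 2·6^2 + 2·6 = 280020  −1 ⇒ G_4=280019
G_4=280019  [base 6] 6^(6 + 1) + 2·6^2 + 6 + 5  →[6↦7]→  7^(7 + 1) + 2·7^2 + 7 + 5 = 5764911  −1 ⇒ G_5=5764910
G_5=5764910  [base 7] 7^(7 + 1) + 2·7^2 + 7 + 4  →[7↦8]→  8^(8 + 1) + 2·8^2 + 8 + 4 = 134217868  −1 ⇒ G_6=134217867
G_6=134217867  [base 8] 8^(8 + 1) + 2·8^2 + 8 + 3  →[8↦9]→  9^(9 + 1) + 2·9^2 + 9 + 3 = 3486784575  −1 ⇒ G_7=3486784574
G_7=3486784574  [base 9] 9^(9 + 1) + 2·9^2 + 9 + 2  →[9↦10]→  10^(10 + 1) + 2·10^2 + 10 + 2 = 100000000212  −1 ⇒ G_8=100000000211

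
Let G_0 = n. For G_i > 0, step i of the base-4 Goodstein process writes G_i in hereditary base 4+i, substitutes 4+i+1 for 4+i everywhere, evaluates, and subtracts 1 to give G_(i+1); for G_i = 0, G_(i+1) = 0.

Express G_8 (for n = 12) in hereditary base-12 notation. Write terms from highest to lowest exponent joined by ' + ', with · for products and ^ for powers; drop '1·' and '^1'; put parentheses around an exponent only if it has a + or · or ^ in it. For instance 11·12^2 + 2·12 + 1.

12 + 7

[0] 12 ≡ 3·4 (base 4). Lift 5: 15. −1: 14.
[1] 14 ≡ 2·5 + 4 (base 5). Lift 6: 16. −1: 15.
[2] 15 ≡ 2·6 + 3 (base 6). Lift 7: 17. −1: 16.
[3] 16 ≡ 2·7 + 2 (base 7). Lift 8: 18. −1: 17.
[4] 17 ≡ 2·8 + 1 (base 8). Lift 9: 19. −1: 18.
[5] 18 ≡ 2·9 (base 9). Lift 10: 20. −1: 19.
[6] 19 ≡ 10 + 9 (base 10). Lift 11: 20. −1: 19.
[7] 19 ≡ 11 + 8 (base 11). Lift 12: 20. −1: 19.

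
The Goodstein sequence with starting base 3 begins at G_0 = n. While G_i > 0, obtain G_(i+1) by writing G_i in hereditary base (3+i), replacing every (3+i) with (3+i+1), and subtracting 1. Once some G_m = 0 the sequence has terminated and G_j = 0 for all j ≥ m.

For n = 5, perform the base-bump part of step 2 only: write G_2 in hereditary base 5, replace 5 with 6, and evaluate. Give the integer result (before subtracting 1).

6

G_0 = 5. HB_3(5) = 3 + 2. Bump = 6. G_1 = 5.
G_1 = 5. HB_4(5) = 4 + 1. Bump = 6. G_2 = 5.
G_2 = 5. HB_5(5) = 5. Bump = 6. G_3 = 5.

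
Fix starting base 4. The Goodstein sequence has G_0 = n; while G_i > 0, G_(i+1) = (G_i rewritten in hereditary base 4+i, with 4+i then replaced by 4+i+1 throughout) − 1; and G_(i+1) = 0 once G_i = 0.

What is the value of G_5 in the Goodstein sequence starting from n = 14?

22

G_0 = 14. HB_4(14) = 3·4 + 2. Bump = 17. G_1 = 16.
G_1 = 16. HB_5(16) = 3·5 + 1. Bump = 19. G_2 = 18.
G_2 = 18. HB_6(18) = 3·6. Bump = 21. G_3 = 20.
G_3 = 20. HB_7(20) = 2·7 + 6. Bump = 22. G_4 = 21.
G_4 = 21. HB_8(21) = 2·8 + 5. Bump = 23. G_5 = 22.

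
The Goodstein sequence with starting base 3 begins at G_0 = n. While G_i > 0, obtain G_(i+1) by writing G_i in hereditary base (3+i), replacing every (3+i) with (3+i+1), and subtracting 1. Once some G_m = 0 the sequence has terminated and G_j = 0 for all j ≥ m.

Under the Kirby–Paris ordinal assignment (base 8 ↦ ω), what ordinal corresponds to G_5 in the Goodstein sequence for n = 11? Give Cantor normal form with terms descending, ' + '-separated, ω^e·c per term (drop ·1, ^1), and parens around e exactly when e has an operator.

ω·5 + 3

(0) 11|_3 = 3^2 + 2 ↦ 4^2 + 2|_4 = 18 ⇒ 17
(1) 17|_4 = 4^2 + 1 ↦ 5^2 + 1|_5 = 26 ⇒ 25
(2) 25|_5 = 5^2 ↦ 6^2|_6 = 36 ⇒ 35
(3) 35|_6 = 5·6 + 5 ↦ 5·7 + 5|_7 = 40 ⇒ 39
(4) 39|_7 = 5·7 + 4 ↦ 5·8 + 4|_8 = 44 ⇒ 43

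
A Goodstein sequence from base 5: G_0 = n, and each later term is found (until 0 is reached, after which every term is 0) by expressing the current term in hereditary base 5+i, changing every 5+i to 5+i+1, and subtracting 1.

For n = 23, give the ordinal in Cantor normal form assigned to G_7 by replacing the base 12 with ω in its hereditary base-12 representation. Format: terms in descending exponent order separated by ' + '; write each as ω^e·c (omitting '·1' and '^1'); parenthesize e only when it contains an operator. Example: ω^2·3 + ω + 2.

base 5: 23 = 4·5 + 3; at 6: 4·6 + 3 = 27; next = 26
base 6: 26 = 4·6 + 2; at 7: 4·7 + 2 = 30; next = 29
base 7: 29 = 4·7 + 1; at 8: 4·8 + 1 = 33; next = 32
base 8: 32 = 4·8; at 9: 4·9 = 36; next = 35
base 9: 35 = 3·9 + 8; at 10: 3·10 + 8 = 38; next = 37
base 10: 37 = 3·10 + 7; at 11: 3·11 + 7 = 40; next = 39
base 11: 39 = 3·11 + 6; at 12: 3·12 + 6 = 42; next = 41

ω·3 + 5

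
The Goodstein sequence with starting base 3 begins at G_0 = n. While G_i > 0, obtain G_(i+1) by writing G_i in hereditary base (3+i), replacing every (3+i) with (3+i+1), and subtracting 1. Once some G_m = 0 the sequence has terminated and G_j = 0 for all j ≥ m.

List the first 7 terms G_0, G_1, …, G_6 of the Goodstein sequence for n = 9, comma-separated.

9, 15, 17, 19, 21, 23, 24

base 3: 9 = 3^2; at 4: 4^2 = 16; next = 15
base 4: 15 = 3·4 + 3; at 5: 3·5 + 3 = 18; next = 17
base 5: 17 = 3·5 + 2; at 6: 3·6 + 2 = 20; next = 19
base 6: 19 = 3·6 + 1; at 7: 3·7 + 1 = 22; next = 21
base 7: 21 = 3·7; at 8: 3·8 = 24; next = 23
base 8: 23 = 2·8 + 7; at 9: 2·9 + 7 = 25; next = 24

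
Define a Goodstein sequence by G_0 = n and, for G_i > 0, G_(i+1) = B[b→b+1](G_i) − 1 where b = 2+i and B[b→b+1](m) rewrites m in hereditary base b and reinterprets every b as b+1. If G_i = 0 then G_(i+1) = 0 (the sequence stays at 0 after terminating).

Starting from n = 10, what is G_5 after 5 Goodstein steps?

(0) 10|_2 = 2^(2 + 1) + 2 ↦ 3^(3 + 1) + 3|_3 = 84 ⇒ 83
(1) 83|_3 = 3^(3 + 1) + 2 ↦ 4^(4 + 1) + 2|_4 = 1026 ⇒ 1025
(2) 1025|_4 = 4^(4 + 1) + 1 ↦ 5^(5 + 1) + 1|_5 = 15626 ⇒ 15625
(3) 15625|_5 = 5^(5 + 1) ↦ 6^(6 + 1)|_6 = 279936 ⇒ 279935
(4) 279935|_6 = 5·6^6 + 5·6^5 + 5·6^4 + 5·6^3 + 5·6^2 + 5·6 + 5 ↦ 5·7^7 + 5·7^5 + 5·7^4 + 5·7^3 + 5·7^2 + 5·7 + 5|_7 = 4215755 ⇒ 4215754
(5) 4215754|_7 = 5·7^7 + 5·7^5 + 5·7^4 + 5·7^3 + 5·7^2 + 5·7 + 4 ↦ 5·8^8 + 5·8^5 + 5·8^4 + 5·8^3 + 5·8^2 + 5·8 + 4|_8 = 84073324 ⇒ 84073323

4215754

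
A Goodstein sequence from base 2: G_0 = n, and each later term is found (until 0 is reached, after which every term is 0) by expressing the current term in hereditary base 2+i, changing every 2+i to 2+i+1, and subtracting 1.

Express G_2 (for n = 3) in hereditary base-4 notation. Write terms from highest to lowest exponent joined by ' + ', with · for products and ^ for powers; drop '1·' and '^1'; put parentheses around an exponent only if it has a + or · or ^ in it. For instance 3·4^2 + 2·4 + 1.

3

[0] 3 ≡ 2 + 1 (base 2). Lift 3: 4. −1: 3.
[1] 3 ≡ 3 (base 3). Lift 4: 4. −1: 3.
[2] 3 ≡ 3 (base 4). Lift 5: 3. −1: 2.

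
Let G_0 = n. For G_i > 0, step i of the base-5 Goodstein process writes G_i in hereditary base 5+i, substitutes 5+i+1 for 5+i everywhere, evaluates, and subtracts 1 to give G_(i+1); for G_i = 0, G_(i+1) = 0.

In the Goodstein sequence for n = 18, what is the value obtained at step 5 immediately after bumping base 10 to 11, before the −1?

29

[0] 18 ≡ 3·5 + 3 (base 5). Lift 6: 21. −1: 20.
[1] 20 ≡ 3·6 + 2 (base 6). Lift 7: 23. −1: 22.
[2] 22 ≡ 3·7 + 1 (base 7). Lift 8: 25. −1: 24.
[3] 24 ≡ 3·8 (base 8). Lift 9: 27. −1: 26.
[4] 26 ≡ 2·9 + 8 (base 9). Lift 10: 28. −1: 27.
[5] 27 ≡ 2·10 + 7 (base 10). Lift 11: 29. −1: 28.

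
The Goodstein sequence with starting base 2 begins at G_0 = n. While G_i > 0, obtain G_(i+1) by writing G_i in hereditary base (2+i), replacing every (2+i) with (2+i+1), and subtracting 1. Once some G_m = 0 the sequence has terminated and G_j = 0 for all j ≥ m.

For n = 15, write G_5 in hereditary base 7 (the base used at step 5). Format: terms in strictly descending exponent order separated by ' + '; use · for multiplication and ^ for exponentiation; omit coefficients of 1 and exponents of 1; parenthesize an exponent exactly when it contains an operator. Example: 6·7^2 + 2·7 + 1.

G_0=15  [base 2] 2^(2 + 1) + 2^2 + 2 + 1  →[2↦3]→  3^(3 + 1) + 3^3 + 3 + 1 = 112  −1 ⇒ G_1=111
G_1=111  [base 3] 3^(3 + 1) + 3^3 + 3  →[3↦4]→  4^(4 + 1) + 4^4 + 4 = 1284  −1 ⇒ G_2=1283
G_2=1283  [base 4] 4^(4 + 1) + 4^4 + 3  →[4↦5]→  5^(5 + 1) + 5^5 + 3 = 18753  −1 ⇒ G_3=18752
G_3=18752  [base 5] 5^(5 + 1) + 5^5 + 2  →[5↦6]→  6^(6 + 1) + 6^6 + 2 = 326594  −1 ⇒ G_4=326593
G_4=326593  [base 6] 6^(6 + 1) + 6^6 + 1  →[6↦7]→  7^(7 + 1) + 7^7 + 1 = 6588345  −1 ⇒ G_5=6588344
G_5=6588344  [base 7] 7^(7 + 1) + 7^7  →[7↦8]→  8^(8 + 1) + 8^8 = 150994944  −1 ⇒ G_6=150994943

7^(7 + 1) + 7^7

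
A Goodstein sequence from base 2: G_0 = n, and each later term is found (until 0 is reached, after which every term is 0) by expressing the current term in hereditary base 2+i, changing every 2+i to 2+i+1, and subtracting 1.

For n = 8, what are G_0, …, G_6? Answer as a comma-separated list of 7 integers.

8, 80, 553, 6310, 93395, 1647195, 33554571

step 0: 8 = 2^(2 + 1); sub 3 for 2: 3^(3 + 1); = 81; G_1 = 81−1 = 80
step 1: 80 = 2·3^3 + 2·3^2 + 2·3 + 2; sub 4 for 3: 2·4^4 + 2·4^2 + 2·4 + 2; = 554; G_2 = 554−1 = 553
step 2: 553 = 2·4^4 + 2·4^2 + 2·4 + 1; sub 5 for 4: 2·5^5 + 2·5^2 + 2·5 + 1; = 6311; G_3 = 6311−1 = 6310
step 3: 6310 = 2·5^5 + 2·5^2 + 2·5; sub 6 for 5: 2·6^6 + 2·6^2 + 2·6; = 93396; G_4 = 93396−1 = 93395
step 4: 93395 = 2·6^6 + 2·6^2 + 6 + 5; sub 7 for 6: 2·7^7 + 2·7^2 + 7 + 5; = 1647196; G_5 = 1647196−1 = 1647195
step 5: 1647195 = 2·7^7 + 2·7^2 + 7 + 4; sub 8 for 7: 2·8^8 + 2·8^2 + 8 + 4; = 33554572; G_6 = 33554572−1 = 33554571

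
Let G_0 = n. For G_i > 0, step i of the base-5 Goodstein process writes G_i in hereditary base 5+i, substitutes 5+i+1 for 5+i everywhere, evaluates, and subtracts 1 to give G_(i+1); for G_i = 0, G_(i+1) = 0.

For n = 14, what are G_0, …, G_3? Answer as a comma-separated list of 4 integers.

14, 15, 16, 17

G_0=14  [base 5] 2·5 + 4  →[5↦6]→  2·6 + 4 = 16  −1 ⇒ G_1=15
G_1=15  [base 6] 2·6 + 3  →[6↦7]→  2·7 + 3 = 17  −1 ⇒ G_2=16
G_2=16  [base 7] 2·7 + 2  →[7↦8]→  2·8 + 2 = 18  −1 ⇒ G_3=17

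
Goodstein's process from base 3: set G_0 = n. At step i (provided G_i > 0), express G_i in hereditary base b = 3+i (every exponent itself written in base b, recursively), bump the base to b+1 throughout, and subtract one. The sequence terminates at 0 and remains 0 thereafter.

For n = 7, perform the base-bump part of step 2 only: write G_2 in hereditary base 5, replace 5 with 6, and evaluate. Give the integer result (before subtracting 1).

step 0: 7 = 2·3 + 1; sub 4 for 3: 2·4 + 1; = 9; G_1 = 9−1 = 8
step 1: 8 = 2·4; sub 5 for 4: 2·5; = 10; G_2 = 10−1 = 9
step 2: 9 = 5 + 4; sub 6 for 5: 6 + 4; = 10; G_3 = 10−1 = 9

10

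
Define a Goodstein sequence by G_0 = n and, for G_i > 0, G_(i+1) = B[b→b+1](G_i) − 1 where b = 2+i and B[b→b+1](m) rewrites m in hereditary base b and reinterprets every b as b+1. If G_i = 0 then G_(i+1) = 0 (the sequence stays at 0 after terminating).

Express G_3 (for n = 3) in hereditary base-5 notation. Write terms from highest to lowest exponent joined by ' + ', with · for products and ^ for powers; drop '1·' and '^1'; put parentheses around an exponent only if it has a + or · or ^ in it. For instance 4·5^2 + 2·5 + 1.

step 0: 3 = 2 + 1; sub 3 for 2: 3 + 1; = 4; G_1 = 4−1 = 3
step 1: 3 = 3; sub 4 for 3: 4; = 4; G_2 = 4−1 = 3
step 2: 3 = 3; sub 5 for 4: 3; = 3; G_3 = 3−1 = 2
step 3: 2 = 2; sub 6 for 5: 2; = 2; G_4 = 2−1 = 1

2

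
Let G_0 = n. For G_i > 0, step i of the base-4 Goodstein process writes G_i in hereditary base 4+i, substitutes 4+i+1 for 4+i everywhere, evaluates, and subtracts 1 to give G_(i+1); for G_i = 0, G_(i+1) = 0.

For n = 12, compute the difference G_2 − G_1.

1

G_0 = 12. HB_4(12) = 3·4. Bump = 15. G_1 = 14.
G_1 = 14. HB_5(14) = 2·5 + 4. Bump = 16. G_2 = 15.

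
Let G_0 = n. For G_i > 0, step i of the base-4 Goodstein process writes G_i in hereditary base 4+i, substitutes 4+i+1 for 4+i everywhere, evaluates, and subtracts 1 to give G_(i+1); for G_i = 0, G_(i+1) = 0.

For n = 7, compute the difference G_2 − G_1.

0

G_0=7  [base 4] 4 + 3  →[4↦5]→  5 + 3 = 8  −1 ⇒ G_1=7
G_1=7  [base 5] 5 + 2  →[5↦6]→  6 + 2 = 8  −1 ⇒ G_2=7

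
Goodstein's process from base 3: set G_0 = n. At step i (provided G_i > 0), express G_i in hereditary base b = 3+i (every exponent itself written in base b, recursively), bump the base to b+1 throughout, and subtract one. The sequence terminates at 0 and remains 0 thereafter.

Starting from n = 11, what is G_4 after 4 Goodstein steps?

base 3: 11 = 3^2 + 2; at 4: 4^2 + 2 = 18; next = 17
base 4: 17 = 4^2 + 1; at 5: 5^2 + 1 = 26; next = 25
base 5: 25 = 5^2; at 6: 6^2 = 36; next = 35
base 6: 35 = 5·6 + 5; at 7: 5·7 + 5 = 40; next = 39
base 7: 39 = 5·7 + 4; at 8: 5·8 + 4 = 44; next = 43

39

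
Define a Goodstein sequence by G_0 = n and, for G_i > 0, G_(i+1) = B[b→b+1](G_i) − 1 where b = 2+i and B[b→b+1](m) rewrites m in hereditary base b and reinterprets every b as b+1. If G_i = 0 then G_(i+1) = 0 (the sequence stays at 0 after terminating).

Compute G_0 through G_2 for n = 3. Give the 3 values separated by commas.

3, 3, 3

base 2: 3 = 2 + 1; at 3: 3 + 1 = 4; next = 3
base 3: 3 = 3; at 4: 4 = 4; next = 3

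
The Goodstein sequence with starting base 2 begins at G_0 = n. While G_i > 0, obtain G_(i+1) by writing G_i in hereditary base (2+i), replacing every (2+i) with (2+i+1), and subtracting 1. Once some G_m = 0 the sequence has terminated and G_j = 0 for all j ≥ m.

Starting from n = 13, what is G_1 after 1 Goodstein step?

base 2: 13 = 2^(2 + 1) + 2^2 + 1; at 3: 3^(3 + 1) + 3^3 + 1 = 109; next = 108
base 3: 108 = 3^(3 + 1) + 3^3; at 4: 4^(4 + 1) + 4^4 = 1280; next = 1279

108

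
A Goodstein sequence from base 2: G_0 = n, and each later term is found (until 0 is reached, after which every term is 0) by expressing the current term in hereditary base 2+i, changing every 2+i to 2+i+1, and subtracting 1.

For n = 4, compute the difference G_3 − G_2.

G_0 = 4. HB_2(4) = 2^2. Bump = 27. G_1 = 26.
G_1 = 26. HB_3(26) = 2·3^2 + 2·3 + 2. Bump = 42. G_2 = 41.
G_2 = 41. HB_4(41) = 2·4^2 + 2·4 + 1. Bump = 61. G_3 = 60.

19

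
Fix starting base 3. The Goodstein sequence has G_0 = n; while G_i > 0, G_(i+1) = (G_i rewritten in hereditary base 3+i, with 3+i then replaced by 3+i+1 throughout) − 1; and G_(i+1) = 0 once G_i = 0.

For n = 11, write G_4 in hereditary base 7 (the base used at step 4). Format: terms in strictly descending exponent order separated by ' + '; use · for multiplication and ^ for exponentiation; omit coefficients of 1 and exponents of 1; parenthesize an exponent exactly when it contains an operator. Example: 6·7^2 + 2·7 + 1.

5·7 + 4

(0) 11|_3 = 3^2 + 2 ↦ 4^2 + 2|_4 = 18 ⇒ 17
(1) 17|_4 = 4^2 + 1 ↦ 5^2 + 1|_5 = 26 ⇒ 25
(2) 25|_5 = 5^2 ↦ 6^2|_6 = 36 ⇒ 35
(3) 35|_6 = 5·6 + 5 ↦ 5·7 + 5|_7 = 40 ⇒ 39
(4) 39|_7 = 5·7 + 4 ↦ 5·8 + 4|_8 = 44 ⇒ 43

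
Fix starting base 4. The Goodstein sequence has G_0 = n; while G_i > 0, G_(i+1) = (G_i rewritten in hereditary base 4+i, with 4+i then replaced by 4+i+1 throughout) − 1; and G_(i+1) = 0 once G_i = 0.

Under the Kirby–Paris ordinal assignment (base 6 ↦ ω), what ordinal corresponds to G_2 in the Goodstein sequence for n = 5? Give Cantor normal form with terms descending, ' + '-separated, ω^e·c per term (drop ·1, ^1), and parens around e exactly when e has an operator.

5 —HB4→ 4 + 1 —bump→ 5 + 1 = 6 —(−1)→ 5
5 —HB5→ 5 —bump→ 6 = 6 —(−1)→ 5
5 —HB6→ 5 —bump→ 5 = 5 —(−1)→ 4

5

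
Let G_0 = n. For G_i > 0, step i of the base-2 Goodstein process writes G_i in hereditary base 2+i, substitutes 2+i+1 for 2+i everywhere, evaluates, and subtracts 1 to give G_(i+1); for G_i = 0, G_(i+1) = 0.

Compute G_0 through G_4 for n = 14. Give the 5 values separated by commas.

step 0: 14 = 2^(2 + 1) + 2^2 + 2; sub 3 for 2: 3^(3 + 1) + 3^3 + 3; = 111; G_1 = 111−1 = 110
step 1: 110 = 3^(3 + 1) + 3^3 + 2; sub 4 for 3: 4^(4 + 1) + 4^4 + 2; = 1282; G_2 = 1282−1 = 1281
step 2: 1281 = 4^(4 + 1) + 4^4 + 1; sub 5 for 4: 5^(5 + 1) + 5^5 + 1; = 18751; G_3 = 18751−1 = 18750
step 3: 18750 = 5^(5 + 1) + 5^5; sub 6 for 5: 6^(6 + 1) + 6^6; = 326592; G_4 = 326592−1 = 326591

14, 110, 1281, 18750, 326591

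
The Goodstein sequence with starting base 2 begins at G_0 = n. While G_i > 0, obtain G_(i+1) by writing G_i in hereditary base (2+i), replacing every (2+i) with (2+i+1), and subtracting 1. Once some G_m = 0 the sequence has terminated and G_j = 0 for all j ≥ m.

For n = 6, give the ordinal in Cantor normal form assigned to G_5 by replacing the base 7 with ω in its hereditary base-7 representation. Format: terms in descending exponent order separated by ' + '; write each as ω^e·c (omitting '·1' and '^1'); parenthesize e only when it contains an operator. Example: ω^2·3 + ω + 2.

ω^5·5 + ω^4·5 + ω^3·5 + ω^2·5 + ω·5 + 4

base 2: 6 = 2^2 + 2; at 3: 3^3 + 3 = 30; next = 29
base 3: 29 = 3^3 + 2; at 4: 4^4 + 2 = 258; next = 257
base 4: 257 = 4^4 + 1; at 5: 5^5 + 1 = 3126; next = 3125
base 5: 3125 = 5^5; at 6: 6^6 = 46656; next = 46655
base 6: 46655 = 5·6^5 + 5·6^4 + 5·6^3 + 5·6^2 + 5·6 + 5; at 7: 5·7^5 + 5·7^4 + 5·7^3 + 5·7^2 + 5·7 + 5 = 98040; next = 98039
base 7: 98039 = 5·7^5 + 5·7^4 + 5·7^3 + 5·7^2 + 5·7 + 4; at 8: 5·8^5 + 5·8^4 + 5·8^3 + 5·8^2 + 5·8 + 4 = 187244; next = 187243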